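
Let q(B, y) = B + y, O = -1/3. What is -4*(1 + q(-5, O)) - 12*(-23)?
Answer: 880/3 ≈ 293.33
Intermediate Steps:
O = -⅓ (O = -1*⅓ = -⅓ ≈ -0.33333)
-4*(1 + q(-5, O)) - 12*(-23) = -4*(1 + (-5 - ⅓)) - 12*(-23) = -4*(1 - 16/3) + 276 = -4*(-13/3) + 276 = 52/3 + 276 = 880/3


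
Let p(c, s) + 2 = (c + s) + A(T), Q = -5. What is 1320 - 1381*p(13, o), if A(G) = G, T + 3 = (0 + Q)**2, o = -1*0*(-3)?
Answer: -44253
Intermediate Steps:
o = 0 (o = 0*(-3) = 0)
T = 22 (T = -3 + (0 - 5)**2 = -3 + (-5)**2 = -3 + 25 = 22)
p(c, s) = 20 + c + s (p(c, s) = -2 + ((c + s) + 22) = -2 + (22 + c + s) = 20 + c + s)
1320 - 1381*p(13, o) = 1320 - 1381*(20 + 13 + 0) = 1320 - 1381*33 = 1320 - 45573 = -44253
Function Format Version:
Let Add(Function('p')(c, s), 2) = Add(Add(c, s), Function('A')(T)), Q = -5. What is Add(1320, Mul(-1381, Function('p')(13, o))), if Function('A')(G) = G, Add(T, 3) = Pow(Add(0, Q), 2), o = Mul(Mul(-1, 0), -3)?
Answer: -44253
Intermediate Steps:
o = 0 (o = Mul(0, -3) = 0)
T = 22 (T = Add(-3, Pow(Add(0, -5), 2)) = Add(-3, Pow(-5, 2)) = Add(-3, 25) = 22)
Function('p')(c, s) = Add(20, c, s) (Function('p')(c, s) = Add(-2, Add(Add(c, s), 22)) = Add(-2, Add(22, c, s)) = Add(20, c, s))
Add(1320, Mul(-1381, Function('p')(13, o))) = Add(1320, Mul(-1381, Add(20, 13, 0))) = Add(1320, Mul(-1381, 33)) = Add(1320, -45573) = -44253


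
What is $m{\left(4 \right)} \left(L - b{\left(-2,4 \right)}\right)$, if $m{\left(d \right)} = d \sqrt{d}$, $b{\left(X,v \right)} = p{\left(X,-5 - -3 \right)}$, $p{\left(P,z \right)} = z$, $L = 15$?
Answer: $136$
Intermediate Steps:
$b{\left(X,v \right)} = -2$ ($b{\left(X,v \right)} = -5 - -3 = -5 + 3 = -2$)
$m{\left(d \right)} = d^{\frac{3}{2}}$
$m{\left(4 \right)} \left(L - b{\left(-2,4 \right)}\right) = 4^{\frac{3}{2}} \left(15 - -2\right) = 8 \left(15 + 2\right) = 8 \cdot 17 = 136$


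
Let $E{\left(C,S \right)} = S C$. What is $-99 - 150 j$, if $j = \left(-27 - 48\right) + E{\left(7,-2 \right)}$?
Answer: $13251$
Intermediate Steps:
$E{\left(C,S \right)} = C S$
$j = -89$ ($j = \left(-27 - 48\right) + 7 \left(-2\right) = -75 - 14 = -89$)
$-99 - 150 j = -99 - -13350 = -99 + 13350 = 13251$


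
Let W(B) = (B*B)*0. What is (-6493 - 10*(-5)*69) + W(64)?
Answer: -3043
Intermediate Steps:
W(B) = 0 (W(B) = B²*0 = 0)
(-6493 - 10*(-5)*69) + W(64) = (-6493 - 10*(-5)*69) + 0 = (-6493 + 50*69) + 0 = (-6493 + 3450) + 0 = -3043 + 0 = -3043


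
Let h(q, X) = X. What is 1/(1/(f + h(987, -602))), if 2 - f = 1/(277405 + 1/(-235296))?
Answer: -39163372362696/65272286879 ≈ -600.00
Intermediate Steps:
f = 130544338462/65272286879 (f = 2 - 1/(277405 + 1/(-235296)) = 2 - 1/(277405 - 1/235296) = 2 - 1/65272286879/235296 = 2 - 1*235296/65272286879 = 2 - 235296/65272286879 = 130544338462/65272286879 ≈ 2.0000)
1/(1/(f + h(987, -602))) = 1/(1/(130544338462/65272286879 - 602)) = 1/(1/(-39163372362696/65272286879)) = 1/(-65272286879/39163372362696) = -39163372362696/65272286879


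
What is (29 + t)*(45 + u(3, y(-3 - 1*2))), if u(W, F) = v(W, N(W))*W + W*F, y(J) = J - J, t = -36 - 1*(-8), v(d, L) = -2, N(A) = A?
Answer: 39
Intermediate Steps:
t = -28 (t = -36 + 8 = -28)
y(J) = 0
u(W, F) = -2*W + F*W (u(W, F) = -2*W + W*F = -2*W + F*W)
(29 + t)*(45 + u(3, y(-3 - 1*2))) = (29 - 28)*(45 + 3*(-2 + 0)) = 1*(45 + 3*(-2)) = 1*(45 - 6) = 1*39 = 39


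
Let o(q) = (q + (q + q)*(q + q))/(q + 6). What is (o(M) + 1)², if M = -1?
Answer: 64/25 ≈ 2.5600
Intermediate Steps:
o(q) = (q + 4*q²)/(6 + q) (o(q) = (q + (2*q)*(2*q))/(6 + q) = (q + 4*q²)/(6 + q))
(o(M) + 1)² = (-(1 + 4*(-1))/(6 - 1) + 1)² = (-1*(1 - 4)/5 + 1)² = (-1*⅕*(-3) + 1)² = (⅗ + 1)² = (8/5)² = 64/25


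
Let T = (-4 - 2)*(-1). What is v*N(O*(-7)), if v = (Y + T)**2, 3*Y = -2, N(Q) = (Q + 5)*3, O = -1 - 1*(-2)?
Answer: -512/3 ≈ -170.67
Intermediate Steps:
O = 1 (O = -1 + 2 = 1)
N(Q) = 15 + 3*Q (N(Q) = (5 + Q)*3 = 15 + 3*Q)
Y = -2/3 (Y = (1/3)*(-2) = -2/3 ≈ -0.66667)
T = 6 (T = -6*(-1) = 6)
v = 256/9 (v = (-2/3 + 6)**2 = (16/3)**2 = 256/9 ≈ 28.444)
v*N(O*(-7)) = 256*(15 + 3*(1*(-7)))/9 = 256*(15 + 3*(-7))/9 = 256*(15 - 21)/9 = (256/9)*(-6) = -512/3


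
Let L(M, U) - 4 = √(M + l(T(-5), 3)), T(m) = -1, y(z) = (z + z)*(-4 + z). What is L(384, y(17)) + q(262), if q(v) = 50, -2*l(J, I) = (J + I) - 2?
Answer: 54 + 8*√6 ≈ 73.596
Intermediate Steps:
y(z) = 2*z*(-4 + z) (y(z) = (2*z)*(-4 + z) = 2*z*(-4 + z))
l(J, I) = 1 - I/2 - J/2 (l(J, I) = -((J + I) - 2)/2 = -((I + J) - 2)/2 = -(-2 + I + J)/2 = 1 - I/2 - J/2)
L(M, U) = 4 + √M (L(M, U) = 4 + √(M + (1 - ½*3 - ½*(-1))) = 4 + √(M + (1 - 3/2 + ½)) = 4 + √(M + 0) = 4 + √M)
L(384, y(17)) + q(262) = (4 + √384) + 50 = (4 + 8*√6) + 50 = 54 + 8*√6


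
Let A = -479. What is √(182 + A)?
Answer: 3*I*√33 ≈ 17.234*I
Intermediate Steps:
√(182 + A) = √(182 - 479) = √(-297) = 3*I*√33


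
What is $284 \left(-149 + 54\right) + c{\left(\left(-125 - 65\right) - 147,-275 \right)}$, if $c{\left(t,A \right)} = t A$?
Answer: $65695$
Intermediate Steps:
$c{\left(t,A \right)} = A t$
$284 \left(-149 + 54\right) + c{\left(\left(-125 - 65\right) - 147,-275 \right)} = 284 \left(-149 + 54\right) - 275 \left(\left(-125 - 65\right) - 147\right) = 284 \left(-95\right) - 275 \left(-190 - 147\right) = -26980 - -92675 = -26980 + 92675 = 65695$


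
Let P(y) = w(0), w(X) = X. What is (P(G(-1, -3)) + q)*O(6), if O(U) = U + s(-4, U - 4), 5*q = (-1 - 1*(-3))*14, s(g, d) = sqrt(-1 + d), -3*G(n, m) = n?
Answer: 196/5 ≈ 39.200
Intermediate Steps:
G(n, m) = -n/3
P(y) = 0
q = 28/5 (q = ((-1 - 1*(-3))*14)/5 = ((-1 + 3)*14)/5 = (2*14)/5 = (1/5)*28 = 28/5 ≈ 5.6000)
O(U) = U + sqrt(-5 + U) (O(U) = U + sqrt(-1 + (U - 4)) = U + sqrt(-1 + (-4 + U)) = U + sqrt(-5 + U))
(P(G(-1, -3)) + q)*O(6) = (0 + 28/5)*(6 + sqrt(-5 + 6)) = 28*(6 + sqrt(1))/5 = 28*(6 + 1)/5 = (28/5)*7 = 196/5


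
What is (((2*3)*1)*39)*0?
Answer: 0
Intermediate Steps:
(((2*3)*1)*39)*0 = ((6*1)*39)*0 = (6*39)*0 = 234*0 = 0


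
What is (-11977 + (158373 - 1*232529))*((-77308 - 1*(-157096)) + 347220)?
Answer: -36779480064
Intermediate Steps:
(-11977 + (158373 - 1*232529))*((-77308 - 1*(-157096)) + 347220) = (-11977 + (158373 - 232529))*((-77308 + 157096) + 347220) = (-11977 - 74156)*(79788 + 347220) = -86133*427008 = -36779480064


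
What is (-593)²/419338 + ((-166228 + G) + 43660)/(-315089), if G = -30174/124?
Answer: 2515652990149/2047996261771 ≈ 1.2283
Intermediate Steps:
G = -15087/62 (G = -30174/124 = -282*107/124 = -15087/62 ≈ -243.34)
(-593)²/419338 + ((-166228 + G) + 43660)/(-315089) = (-593)²/419338 + ((-166228 - 15087/62) + 43660)/(-315089) = 351649*(1/419338) + (-10321223/62 + 43660)*(-1/315089) = 351649/419338 - 7614303/62*(-1/315089) = 351649/419338 + 7614303/19535518 = 2515652990149/2047996261771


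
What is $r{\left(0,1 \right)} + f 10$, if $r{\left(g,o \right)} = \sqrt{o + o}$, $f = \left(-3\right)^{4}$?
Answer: $810 + \sqrt{2} \approx 811.41$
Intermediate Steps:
$f = 81$
$r{\left(g,o \right)} = \sqrt{2} \sqrt{o}$ ($r{\left(g,o \right)} = \sqrt{2 o} = \sqrt{2} \sqrt{o}$)
$r{\left(0,1 \right)} + f 10 = \sqrt{2} \sqrt{1} + 81 \cdot 10 = \sqrt{2} \cdot 1 + 810 = \sqrt{2} + 810 = 810 + \sqrt{2}$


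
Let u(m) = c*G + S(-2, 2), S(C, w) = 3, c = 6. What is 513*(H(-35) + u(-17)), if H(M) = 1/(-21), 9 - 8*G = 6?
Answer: 74727/28 ≈ 2668.8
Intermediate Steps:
G = 3/8 (G = 9/8 - ⅛*6 = 9/8 - ¾ = 3/8 ≈ 0.37500)
H(M) = -1/21
u(m) = 21/4 (u(m) = 6*(3/8) + 3 = 9/4 + 3 = 21/4)
513*(H(-35) + u(-17)) = 513*(-1/21 + 21/4) = 513*(437/84) = 74727/28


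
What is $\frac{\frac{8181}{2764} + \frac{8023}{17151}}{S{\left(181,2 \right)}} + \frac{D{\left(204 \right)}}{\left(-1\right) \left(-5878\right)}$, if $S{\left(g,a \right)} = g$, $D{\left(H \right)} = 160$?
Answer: $\frac{1163981617637}{25217710028076} \approx 0.046157$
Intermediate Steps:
$\frac{\frac{8181}{2764} + \frac{8023}{17151}}{S{\left(181,2 \right)}} + \frac{D{\left(204 \right)}}{\left(-1\right) \left(-5878\right)} = \frac{\frac{8181}{2764} + \frac{8023}{17151}}{181} + \frac{160}{\left(-1\right) \left(-5878\right)} = \left(8181 \cdot \frac{1}{2764} + 8023 \cdot \frac{1}{17151}\right) \frac{1}{181} + \frac{160}{5878} = \left(\frac{8181}{2764} + \frac{8023}{17151}\right) \frac{1}{181} + 160 \cdot \frac{1}{5878} = \frac{162487903}{47405364} \cdot \frac{1}{181} + \frac{80}{2939} = \frac{162487903}{8580370884} + \frac{80}{2939} = \frac{1163981617637}{25217710028076}$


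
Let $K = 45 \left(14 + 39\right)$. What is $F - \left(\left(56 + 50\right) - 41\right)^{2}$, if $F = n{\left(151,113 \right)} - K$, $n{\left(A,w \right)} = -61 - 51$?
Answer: $-6722$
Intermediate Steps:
$n{\left(A,w \right)} = -112$ ($n{\left(A,w \right)} = -61 - 51 = -112$)
$K = 2385$ ($K = 45 \cdot 53 = 2385$)
$F = -2497$ ($F = -112 - 2385 = -2497$)
$F - \left(\left(56 + 50\right) - 41\right)^{2} = -2497 - \left(\left(56 + 50\right) - 41\right)^{2} = -2497 - \left(106 - 41\right)^{2} = -2497 - 65^{2} = -2497 - 4225 = -6722$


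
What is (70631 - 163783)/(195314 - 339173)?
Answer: 93152/143859 ≈ 0.64752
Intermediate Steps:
(70631 - 163783)/(195314 - 339173) = -93152/(-143859) = -93152*(-1/143859) = 93152/143859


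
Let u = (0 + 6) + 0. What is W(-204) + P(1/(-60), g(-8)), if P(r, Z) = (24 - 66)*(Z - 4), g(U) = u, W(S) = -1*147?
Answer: -231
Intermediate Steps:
W(S) = -147
u = 6 (u = 6 + 0 = 6)
g(U) = 6
P(r, Z) = 168 - 42*Z (P(r, Z) = -42*(-4 + Z) = 168 - 42*Z)
W(-204) + P(1/(-60), g(-8)) = -147 + (168 - 42*6) = -147 + (168 - 252) = -147 - 84 = -231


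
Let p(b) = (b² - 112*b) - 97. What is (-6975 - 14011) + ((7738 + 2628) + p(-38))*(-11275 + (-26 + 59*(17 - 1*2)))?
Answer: -166354090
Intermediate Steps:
p(b) = -97 + b² - 112*b
(-6975 - 14011) + ((7738 + 2628) + p(-38))*(-11275 + (-26 + 59*(17 - 1*2))) = (-6975 - 14011) + ((7738 + 2628) + (-97 + (-38)² - 112*(-38)))*(-11275 + (-26 + 59*(17 - 1*2))) = -20986 + (10366 + (-97 + 1444 + 4256))*(-11275 + (-26 + 59*(17 - 2))) = -20986 + (10366 + 5603)*(-11275 + (-26 + 59*15)) = -20986 + 15969*(-11275 + (-26 + 885)) = -20986 + 15969*(-11275 + 859) = -20986 + 15969*(-10416) = -20986 - 166333104 = -166354090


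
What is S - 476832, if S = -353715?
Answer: -830547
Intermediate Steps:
S - 476832 = -353715 - 476832 = -830547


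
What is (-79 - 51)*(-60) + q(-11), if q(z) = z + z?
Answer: 7778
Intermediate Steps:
q(z) = 2*z
(-79 - 51)*(-60) + q(-11) = (-79 - 51)*(-60) + 2*(-11) = -130*(-60) - 22 = 7800 - 22 = 7778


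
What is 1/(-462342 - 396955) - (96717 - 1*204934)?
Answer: 92990543448/859297 ≈ 1.0822e+5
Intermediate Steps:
1/(-462342 - 396955) - (96717 - 1*204934) = 1/(-859297) - (96717 - 204934) = -1/859297 - 1*(-108217) = -1/859297 + 108217 = 92990543448/859297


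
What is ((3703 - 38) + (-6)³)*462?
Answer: 1593438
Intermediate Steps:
((3703 - 38) + (-6)³)*462 = (3665 - 216)*462 = 3449*462 = 1593438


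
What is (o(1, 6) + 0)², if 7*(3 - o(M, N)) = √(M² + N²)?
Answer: (21 - √37)²/49 ≈ 4.5413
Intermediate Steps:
o(M, N) = 3 - √(M² + N²)/7
(o(1, 6) + 0)² = ((3 - √(1² + 6²)/7) + 0)² = ((3 - √(1 + 36)/7) + 0)² = ((3 - √37/7) + 0)² = (3 - √37/7)²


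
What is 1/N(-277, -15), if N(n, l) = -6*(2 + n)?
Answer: 1/1650 ≈ 0.00060606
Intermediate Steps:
N(n, l) = -12 - 6*n
1/N(-277, -15) = 1/(-12 - 6*(-277)) = 1/(-12 + 1662) = 1/1650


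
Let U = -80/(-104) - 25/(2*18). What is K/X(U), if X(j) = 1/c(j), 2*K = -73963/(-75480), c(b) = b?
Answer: 13993/381888 ≈ 0.036642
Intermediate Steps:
U = 35/468 (U = -80*(-1/104) - 25/36 = 10/13 - 25*1/36 = 10/13 - 25/36 = 35/468 ≈ 0.074786)
K = 1999/4080 (K = (-73963/(-75480))/2 = (-73963*(-1/75480))/2 = (½)*(1999/2040) = 1999/4080 ≈ 0.48995)
X(j) = 1/j
K/X(U) = 1999/(4080*(1/(35/468))) = 1999/(4080*(468/35)) = (1999/4080)*(35/468) = 13993/381888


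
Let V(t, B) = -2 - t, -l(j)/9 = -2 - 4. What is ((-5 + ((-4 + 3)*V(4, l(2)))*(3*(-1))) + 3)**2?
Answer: 400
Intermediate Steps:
l(j) = 54 (l(j) = -9*(-2 - 4) = -9*(-6) = 54)
((-5 + ((-4 + 3)*V(4, l(2)))*(3*(-1))) + 3)**2 = ((-5 + ((-4 + 3)*(-2 - 1*4))*(3*(-1))) + 3)**2 = ((-5 - (-2 - 4)*(-3)) + 3)**2 = ((-5 - 1*(-6)*(-3)) + 3)**2 = ((-5 + 6*(-3)) + 3)**2 = ((-5 - 18) + 3)**2 = (-23 + 3)**2 = (-20)**2 = 400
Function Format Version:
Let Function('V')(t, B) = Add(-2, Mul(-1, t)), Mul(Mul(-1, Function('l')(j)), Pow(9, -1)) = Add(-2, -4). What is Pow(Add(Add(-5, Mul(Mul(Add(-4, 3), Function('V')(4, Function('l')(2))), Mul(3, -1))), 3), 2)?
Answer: 400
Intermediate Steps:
Function('l')(j) = 54 (Function('l')(j) = Mul(-9, Add(-2, -4)) = Mul(-9, -6) = 54)
Pow(Add(Add(-5, Mul(Mul(Add(-4, 3), Function('V')(4, Function('l')(2))), Mul(3, -1))), 3), 2) = Pow(Add(Add(-5, Mul(Mul(Add(-4, 3), Add(-2, Mul(-1, 4))), Mul(3, -1))), 3), 2) = Pow(Add(Add(-5, Mul(Mul(-1, Add(-2, -4)), -3)), 3), 2) = Pow(Add(Add(-5, Mul(Mul(-1, -6), -3)), 3), 2) = Pow(Add(Add(-5, Mul(6, -3)), 3), 2) = Pow(Add(Add(-5, -18), 3), 2) = Pow(Add(-23, 3), 2) = Pow(-20, 2) = 400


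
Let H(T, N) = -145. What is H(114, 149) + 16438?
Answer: 16293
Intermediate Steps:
H(114, 149) + 16438 = -145 + 16438 = 16293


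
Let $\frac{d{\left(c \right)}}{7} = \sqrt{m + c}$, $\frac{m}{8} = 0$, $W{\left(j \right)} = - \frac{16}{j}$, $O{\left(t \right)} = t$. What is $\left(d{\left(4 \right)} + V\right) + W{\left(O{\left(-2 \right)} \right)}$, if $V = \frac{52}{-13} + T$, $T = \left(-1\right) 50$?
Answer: $-32$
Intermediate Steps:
$T = -50$
$m = 0$ ($m = 8 \cdot 0 = 0$)
$d{\left(c \right)} = 7 \sqrt{c}$ ($d{\left(c \right)} = 7 \sqrt{0 + c} = 7 \sqrt{c}$)
$V = -54$ ($V = \frac{52}{-13} - 50 = 52 \left(- \frac{1}{13}\right) - 50 = -4 - 50 = -54$)
$\left(d{\left(4 \right)} + V\right) + W{\left(O{\left(-2 \right)} \right)} = \left(7 \sqrt{4} - 54\right) - \frac{16}{-2} = \left(7 \cdot 2 - 54\right) - -8 = \left(14 - 54\right) + 8 = -40 + 8 = -32$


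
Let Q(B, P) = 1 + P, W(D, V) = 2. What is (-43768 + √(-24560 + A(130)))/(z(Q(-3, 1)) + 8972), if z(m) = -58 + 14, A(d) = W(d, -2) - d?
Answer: -5471/1116 + I*√1543/2232 ≈ -4.9023 + 0.017599*I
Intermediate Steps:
A(d) = 2 - d
z(m) = -44
(-43768 + √(-24560 + A(130)))/(z(Q(-3, 1)) + 8972) = (-43768 + √(-24560 + (2 - 1*130)))/(-44 + 8972) = (-43768 + √(-24560 + (2 - 130)))/8928 = (-43768 + √(-24560 - 128))*(1/8928) = (-43768 + √(-24688))*(1/8928) = (-43768 + 4*I*√1543)*(1/8928) = -5471/1116 + I*√1543/2232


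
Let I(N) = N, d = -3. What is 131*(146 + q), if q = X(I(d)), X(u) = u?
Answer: 18733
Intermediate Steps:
q = -3
131*(146 + q) = 131*(146 - 3) = 131*143 = 18733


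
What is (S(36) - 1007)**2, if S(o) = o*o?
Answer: 83521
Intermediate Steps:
S(o) = o**2
(S(36) - 1007)**2 = (36**2 - 1007)**2 = (1296 - 1007)**2 = 289**2 = 83521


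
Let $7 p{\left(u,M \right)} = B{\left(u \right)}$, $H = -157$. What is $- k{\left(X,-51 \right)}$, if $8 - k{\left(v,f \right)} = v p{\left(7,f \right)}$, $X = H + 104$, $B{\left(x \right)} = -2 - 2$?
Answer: $\frac{156}{7} \approx 22.286$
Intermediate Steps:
$B{\left(x \right)} = -4$ ($B{\left(x \right)} = -2 - 2 = -4$)
$p{\left(u,M \right)} = - \frac{4}{7}$ ($p{\left(u,M \right)} = \frac{1}{7} \left(-4\right) = - \frac{4}{7}$)
$X = -53$ ($X = -157 + 104 = -53$)
$k{\left(v,f \right)} = 8 + \frac{4 v}{7}$ ($k{\left(v,f \right)} = 8 - v \left(- \frac{4}{7}\right) = 8 - - \frac{4 v}{7} = 8 + \frac{4 v}{7}$)
$- k{\left(X,-51 \right)} = - (8 + \frac{4}{7} \left(-53\right)) = - (8 - \frac{212}{7}) = \left(-1\right) \left(- \frac{156}{7}\right) = \frac{156}{7}$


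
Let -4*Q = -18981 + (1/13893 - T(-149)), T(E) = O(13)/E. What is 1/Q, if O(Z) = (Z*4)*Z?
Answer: 2070057/9820590025 ≈ 0.00021079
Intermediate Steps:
O(Z) = 4*Z**2 (O(Z) = (4*Z)*Z = 4*Z**2)
T(E) = 676/E (T(E) = (4*13**2)/E = (4*169)/E = 676/E)
Q = 9820590025/2070057 (Q = -(-18981 + (1/13893 - 676/(-149)))/4 = -(-18981 + (1/13893 - 676*(-1)/149))/4 = -(-18981 + (1/13893 - 1*(-676/149)))/4 = -(-18981 + (1/13893 + 676/149))/4 = -(-18981 + 9391817/2070057)/4 = -1/4*(-39282360100/2070057) = 9820590025/2070057 ≈ 4744.1)
1/Q = 1/(9820590025/2070057) = 2070057/9820590025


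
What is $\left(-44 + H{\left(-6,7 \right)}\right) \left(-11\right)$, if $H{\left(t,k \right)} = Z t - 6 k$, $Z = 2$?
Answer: $1078$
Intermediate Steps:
$H{\left(t,k \right)} = - 6 k + 2 t$ ($H{\left(t,k \right)} = 2 t - 6 k = - 6 k + 2 t$)
$\left(-44 + H{\left(-6,7 \right)}\right) \left(-11\right) = \left(-44 + \left(\left(-6\right) 7 + 2 \left(-6\right)\right)\right) \left(-11\right) = \left(-44 - 54\right) \left(-11\right) = \left(-98\right) \left(-11\right) = 1078$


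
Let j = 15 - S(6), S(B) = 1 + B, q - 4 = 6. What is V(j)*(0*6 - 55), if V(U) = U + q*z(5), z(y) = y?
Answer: -3190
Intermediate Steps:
q = 10 (q = 4 + 6 = 10)
j = 8 (j = 15 - (1 + 6) = 15 - 1*7 = 15 - 7 = 8)
V(U) = 50 + U (V(U) = U + 10*5 = U + 50 = 50 + U)
V(j)*(0*6 - 55) = (50 + 8)*(0*6 - 55) = 58*(0 - 55) = 58*(-55) = -3190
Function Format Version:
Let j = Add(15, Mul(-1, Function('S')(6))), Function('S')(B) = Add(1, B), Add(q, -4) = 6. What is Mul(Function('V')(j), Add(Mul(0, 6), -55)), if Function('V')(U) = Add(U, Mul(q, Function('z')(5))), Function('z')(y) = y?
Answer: -3190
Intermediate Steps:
q = 10 (q = Add(4, 6) = 10)
j = 8 (j = Add(15, Mul(-1, Add(1, 6))) = Add(15, Mul(-1, 7)) = Add(15, -7) = 8)
Function('V')(U) = Add(50, U) (Function('V')(U) = Add(U, Mul(10, 5)) = Add(U, 50) = Add(50, U))
Mul(Function('V')(j), Add(Mul(0, 6), -55)) = Mul(Add(50, 8), Add(Mul(0, 6), -55)) = Mul(58, Add(0, -55)) = Mul(58, -55) = -3190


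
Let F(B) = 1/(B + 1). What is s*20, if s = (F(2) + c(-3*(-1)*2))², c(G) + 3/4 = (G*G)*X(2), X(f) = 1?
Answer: 911645/36 ≈ 25323.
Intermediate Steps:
F(B) = 1/(1 + B)
c(G) = -¾ + G² (c(G) = -¾ + (G*G)*1 = -¾ + G²*1 = -¾ + G²)
s = 182329/144 (s = (1/(1 + 2) + (-¾ + (-3*(-1)*2)²))² = (1/3 + (-¾ + (3*2)²))² = (⅓ + (-¾ + 6²))² = (⅓ + (-¾ + 36))² = (⅓ + 141/4)² = (427/12)² = 182329/144 ≈ 1266.2)
s*20 = (182329/144)*20 = 911645/36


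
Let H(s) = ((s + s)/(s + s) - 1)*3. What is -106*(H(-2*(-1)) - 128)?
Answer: 13568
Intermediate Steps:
H(s) = 0 (H(s) = ((2*s)/((2*s)) - 1)*3 = ((2*s)*(1/(2*s)) - 1)*3 = (1 - 1)*3 = 0*3 = 0)
-106*(H(-2*(-1)) - 128) = -106*(0 - 128) = -106*(-128) = 13568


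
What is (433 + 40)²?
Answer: 223729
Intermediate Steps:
(433 + 40)² = 473² = 223729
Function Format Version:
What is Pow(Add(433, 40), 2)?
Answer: 223729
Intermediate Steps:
Pow(Add(433, 40), 2) = Pow(473, 2) = 223729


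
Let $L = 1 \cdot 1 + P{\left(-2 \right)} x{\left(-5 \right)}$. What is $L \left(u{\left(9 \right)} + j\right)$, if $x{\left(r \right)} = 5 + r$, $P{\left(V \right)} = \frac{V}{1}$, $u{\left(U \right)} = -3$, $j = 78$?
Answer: $75$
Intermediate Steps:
$P{\left(V \right)} = V$ ($P{\left(V \right)} = V 1 = V$)
$L = 1$ ($L = 1 \cdot 1 - 2 \left(5 - 5\right) = 1 - 0 = 1 + 0 = 1$)
$L \left(u{\left(9 \right)} + j\right) = 1 \left(-3 + 78\right) = 1 \cdot 75 = 75$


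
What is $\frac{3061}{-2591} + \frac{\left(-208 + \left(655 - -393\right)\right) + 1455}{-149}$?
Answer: $- \frac{6402434}{386059} \approx -16.584$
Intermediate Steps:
$\frac{3061}{-2591} + \frac{\left(-208 + \left(655 - -393\right)\right) + 1455}{-149} = 3061 \left(- \frac{1}{2591}\right) + \left(\left(-208 + \left(655 + 393\right)\right) + 1455\right) \left(- \frac{1}{149}\right) = - \frac{3061}{2591} + \left(\left(-208 + 1048\right) + 1455\right) \left(- \frac{1}{149}\right) = - \frac{3061}{2591} + \left(840 + 1455\right) \left(- \frac{1}{149}\right) = - \frac{3061}{2591} + 2295 \left(- \frac{1}{149}\right) = - \frac{3061}{2591} - \frac{2295}{149} = - \frac{6402434}{386059}$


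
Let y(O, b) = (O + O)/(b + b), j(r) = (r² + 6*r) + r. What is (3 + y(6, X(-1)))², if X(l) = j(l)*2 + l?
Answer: 1089/169 ≈ 6.4438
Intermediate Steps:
j(r) = r² + 7*r
X(l) = l + 2*l*(7 + l) (X(l) = (l*(7 + l))*2 + l = 2*l*(7 + l) + l = l + 2*l*(7 + l))
y(O, b) = O/b (y(O, b) = (2*O)/((2*b)) = (2*O)*(1/(2*b)) = O/b)
(3 + y(6, X(-1)))² = (3 + 6/((-(15 + 2*(-1)))))² = (3 + 6/((-(15 - 2))))² = (3 + 6/((-1*13)))² = (3 + 6/(-13))² = (3 + 6*(-1/13))² = (3 - 6/13)² = (33/13)² = 1089/169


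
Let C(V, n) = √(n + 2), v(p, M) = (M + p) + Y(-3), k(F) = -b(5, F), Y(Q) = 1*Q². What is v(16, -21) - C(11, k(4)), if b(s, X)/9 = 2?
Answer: 4 - 4*I ≈ 4.0 - 4.0*I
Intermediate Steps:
Y(Q) = Q²
b(s, X) = 18 (b(s, X) = 9*2 = 18)
k(F) = -18 (k(F) = -1*18 = -18)
v(p, M) = 9 + M + p (v(p, M) = (M + p) + (-3)² = (M + p) + 9 = 9 + M + p)
C(V, n) = √(2 + n)
v(16, -21) - C(11, k(4)) = (9 - 21 + 16) - √(2 - 18) = 4 - √(-16) = 4 - 4*I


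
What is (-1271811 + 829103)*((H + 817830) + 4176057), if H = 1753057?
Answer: -2986926084352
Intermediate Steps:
(-1271811 + 829103)*((H + 817830) + 4176057) = (-1271811 + 829103)*((1753057 + 817830) + 4176057) = -442708*(2570887 + 4176057) = -442708*6746944 = -2986926084352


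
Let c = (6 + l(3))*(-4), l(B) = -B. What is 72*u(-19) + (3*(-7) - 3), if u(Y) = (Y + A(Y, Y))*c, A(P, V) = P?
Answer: 32808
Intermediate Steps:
c = -12 (c = (6 - 1*3)*(-4) = (6 - 3)*(-4) = 3*(-4) = -12)
u(Y) = -24*Y (u(Y) = (Y + Y)*(-12) = (2*Y)*(-12) = -24*Y)
72*u(-19) + (3*(-7) - 3) = 72*(-24*(-19)) + (3*(-7) - 3) = 72*456 + (-21 - 3) = 32832 - 24 = 32808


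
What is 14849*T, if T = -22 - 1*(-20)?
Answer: -29698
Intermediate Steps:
T = -2 (T = -22 + 20 = -2)
14849*T = 14849*(-2) = -29698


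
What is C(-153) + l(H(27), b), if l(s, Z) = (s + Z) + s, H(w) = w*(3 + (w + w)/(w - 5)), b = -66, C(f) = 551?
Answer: 8575/11 ≈ 779.54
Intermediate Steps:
H(w) = w*(3 + 2*w/(-5 + w)) (H(w) = w*(3 + (2*w)/(-5 + w)) = w*(3 + 2*w/(-5 + w)))
l(s, Z) = Z + 2*s (l(s, Z) = (Z + s) + s = Z + 2*s)
C(-153) + l(H(27), b) = 551 + (-66 + 2*(5*27*(-3 + 27)/(-5 + 27))) = 551 + (-66 + 2*(5*27*24/22)) = 551 + (-66 + 2*(5*27*(1/22)*24)) = 551 + (-66 + 2*(1620/11)) = 551 + (-66 + 3240/11) = 551 + 2514/11 = 8575/11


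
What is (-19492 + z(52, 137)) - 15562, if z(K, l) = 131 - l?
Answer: -35060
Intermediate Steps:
(-19492 + z(52, 137)) - 15562 = (-19492 + (131 - 1*137)) - 15562 = (-19492 + (131 - 137)) - 15562 = (-19492 - 6) - 15562 = -19498 - 15562 = -35060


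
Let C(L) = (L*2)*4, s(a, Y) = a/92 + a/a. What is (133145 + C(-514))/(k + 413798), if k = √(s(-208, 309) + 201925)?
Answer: 614026369341/1969128703123 - 129033*√106817658/3938257406246 ≈ 0.31149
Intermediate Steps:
s(a, Y) = 1 + a/92 (s(a, Y) = a*(1/92) + 1 = a/92 + 1 = 1 + a/92)
C(L) = 8*L (C(L) = (2*L)*4 = 8*L)
k = √106817658/23 (k = √((1 + (1/92)*(-208)) + 201925) = √((1 - 52/23) + 201925) = √(-29/23 + 201925) = √(4644246/23) = √106817658/23 ≈ 449.36)
(133145 + C(-514))/(k + 413798) = (133145 + 8*(-514))/(√106817658/23 + 413798) = (133145 - 4112)/(413798 + √106817658/23) = 129033/(413798 + √106817658/23)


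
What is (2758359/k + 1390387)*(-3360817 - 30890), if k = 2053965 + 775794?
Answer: -4448181769535577348/943253 ≈ -4.7158e+12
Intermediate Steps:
k = 2829759
(2758359/k + 1390387)*(-3360817 - 30890) = (2758359/2829759 + 1390387)*(-3360817 - 30890) = (2758359*(1/2829759) + 1390387)*(-3391707) = (919453/943253 + 1390387)*(-3391707) = (1311487628364/943253)*(-3391707) = -4448181769535577348/943253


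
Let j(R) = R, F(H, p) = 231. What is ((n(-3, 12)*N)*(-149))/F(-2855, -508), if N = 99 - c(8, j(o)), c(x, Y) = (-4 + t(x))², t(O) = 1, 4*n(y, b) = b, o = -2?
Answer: -13410/77 ≈ -174.16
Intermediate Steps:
n(y, b) = b/4
c(x, Y) = 9 (c(x, Y) = (-4 + 1)² = (-3)² = 9)
N = 90 (N = 99 - 1*9 = 99 - 9 = 90)
((n(-3, 12)*N)*(-149))/F(-2855, -508) = ((((¼)*12)*90)*(-149))/231 = ((3*90)*(-149))*(1/231) = (270*(-149))*(1/231) = -40230*1/231 = -13410/77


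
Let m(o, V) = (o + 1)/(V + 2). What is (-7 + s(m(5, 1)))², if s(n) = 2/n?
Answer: 36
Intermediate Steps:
m(o, V) = (1 + o)/(2 + V)
(-7 + s(m(5, 1)))² = (-7 + 2/(((1 + 5)/(2 + 1))))² = (-7 + 2/((6/3)))² = (-7 + 2/(((⅓)*6)))² = (-7 + 2/2)² = (-7 + 2*(½))² = (-7 + 1)² = (-6)² = 36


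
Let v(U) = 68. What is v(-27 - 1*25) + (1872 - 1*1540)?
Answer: 400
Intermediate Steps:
v(-27 - 1*25) + (1872 - 1*1540) = 68 + (1872 - 1*1540) = 68 + (1872 - 1540) = 68 + 332 = 400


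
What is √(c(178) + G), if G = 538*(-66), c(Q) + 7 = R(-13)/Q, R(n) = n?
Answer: I*√1125259574/178 ≈ 188.45*I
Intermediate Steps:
c(Q) = -7 - 13/Q
G = -35508
√(c(178) + G) = √((-7 - 13/178) - 35508) = √(-1259/178 - 35508) = √(-6321683/178) = I*√1125259574/178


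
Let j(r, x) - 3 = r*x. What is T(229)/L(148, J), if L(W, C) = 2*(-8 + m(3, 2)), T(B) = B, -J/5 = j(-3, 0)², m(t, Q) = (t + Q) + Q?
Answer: -229/2 ≈ -114.50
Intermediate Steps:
j(r, x) = 3 + r*x
m(t, Q) = t + 2*Q (m(t, Q) = (Q + t) + Q = t + 2*Q)
J = -45 (J = -5*(3 - 3*0)² = -5*(3 + 0)² = -5*3² = -5*9 = -45)
L(W, C) = -2 (L(W, C) = 2*(-8 + (3 + 2*2)) = 2*(-8 + (3 + 4)) = 2*(-8 + 7) = 2*(-1) = -2)
T(229)/L(148, J) = 229/(-2) = 229*(-½) = -229/2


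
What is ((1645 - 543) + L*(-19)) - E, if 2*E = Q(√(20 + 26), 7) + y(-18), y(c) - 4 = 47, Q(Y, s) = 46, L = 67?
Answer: -439/2 ≈ -219.50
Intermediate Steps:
y(c) = 51 (y(c) = 4 + 47 = 51)
E = 97/2 (E = (46 + 51)/2 = (½)*97 = 97/2 ≈ 48.500)
((1645 - 543) + L*(-19)) - E = ((1645 - 543) + 67*(-19)) - 1*97/2 = (1102 - 1273) - 97/2 = -171 - 97/2 = -439/2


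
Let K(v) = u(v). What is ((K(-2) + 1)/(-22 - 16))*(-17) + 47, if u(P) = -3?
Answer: 876/19 ≈ 46.105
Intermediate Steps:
K(v) = -3
((K(-2) + 1)/(-22 - 16))*(-17) + 47 = ((-3 + 1)/(-22 - 16))*(-17) + 47 = -2/(-38)*(-17) + 47 = -2*(-1/38)*(-17) + 47 = (1/19)*(-17) + 47 = -17/19 + 47 = 876/19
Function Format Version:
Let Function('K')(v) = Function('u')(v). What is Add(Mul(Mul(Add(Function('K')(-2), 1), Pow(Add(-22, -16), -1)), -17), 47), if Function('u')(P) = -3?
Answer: Rational(876, 19) ≈ 46.105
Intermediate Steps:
Function('K')(v) = -3
Add(Mul(Mul(Add(Function('K')(-2), 1), Pow(Add(-22, -16), -1)), -17), 47) = Add(Mul(Mul(Add(-3, 1), Pow(Add(-22, -16), -1)), -17), 47) = Add(Mul(Mul(-2, Pow(-38, -1)), -17), 47) = Add(Mul(Mul(-2, Rational(-1, 38)), -17), 47) = Add(Mul(Rational(1, 19), -17), 47) = Add(Rational(-17, 19), 47) = Rational(876, 19)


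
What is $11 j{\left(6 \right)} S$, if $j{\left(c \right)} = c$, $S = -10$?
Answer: $-660$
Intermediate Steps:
$11 j{\left(6 \right)} S = 11 \cdot 6 \left(-10\right) = 66 \left(-10\right) = -660$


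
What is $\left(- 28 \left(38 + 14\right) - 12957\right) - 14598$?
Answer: $-29011$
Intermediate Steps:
$\left(- 28 \left(38 + 14\right) - 12957\right) - 14598 = \left(\left(-28\right) 52 - 12957\right) - 14598 = \left(-1456 - 12957\right) - 14598 = -14413 - 14598 = -29011$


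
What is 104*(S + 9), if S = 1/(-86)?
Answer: 40196/43 ≈ 934.79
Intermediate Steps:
S = -1/86 ≈ -0.011628
104*(S + 9) = 104*(-1/86 + 9) = 104*(773/86) = 40196/43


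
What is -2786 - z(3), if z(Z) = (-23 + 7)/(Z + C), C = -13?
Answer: -13938/5 ≈ -2787.6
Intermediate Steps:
z(Z) = -16/(-13 + Z) (z(Z) = (-23 + 7)/(Z - 13) = -16/(-13 + Z))
-2786 - z(3) = -2786 - (-16)/(-13 + 3) = -2786 - (-16)/(-10) = -2786 - (-16)*(-1)/10 = -2786 - 1*8/5 = -2786 - 8/5 = -13938/5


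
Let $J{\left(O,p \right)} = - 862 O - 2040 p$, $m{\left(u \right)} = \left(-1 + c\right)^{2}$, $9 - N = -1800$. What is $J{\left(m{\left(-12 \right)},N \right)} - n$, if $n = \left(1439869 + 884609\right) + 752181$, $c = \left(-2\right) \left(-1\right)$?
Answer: $-6767881$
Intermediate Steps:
$N = 1809$ ($N = 9 - -1800 = 9 + 1800 = 1809$)
$c = 2$
$m{\left(u \right)} = 1$ ($m{\left(u \right)} = \left(-1 + 2\right)^{2} = 1^{2} = 1$)
$n = 3076659$ ($n = 2324478 + 752181 = 3076659$)
$J{\left(O,p \right)} = - 2040 p - 862 O$
$J{\left(m{\left(-12 \right)},N \right)} - n = \left(\left(-2040\right) 1809 - 862\right) - 3076659 = \left(-3690360 - 862\right) - 3076659 = -3691222 - 3076659 = -6767881$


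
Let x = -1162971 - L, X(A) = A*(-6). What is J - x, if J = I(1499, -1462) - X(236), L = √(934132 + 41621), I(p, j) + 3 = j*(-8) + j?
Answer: 1174618 + 3*√108417 ≈ 1.1756e+6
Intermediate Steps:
X(A) = -6*A
I(p, j) = -3 - 7*j (I(p, j) = -3 + (j*(-8) + j) = -3 + (-8*j + j) = -3 - 7*j)
L = 3*√108417 (L = √975753 = 3*√108417 ≈ 987.80)
x = -1162971 - 3*√108417 ≈ -1.1640e+6
J = 11647 (J = (-3 - 7*(-1462)) - (-6)*236 = (-3 + 10234) - 1*(-1416) = 10231 + 1416 = 11647)
J - x = 11647 - (-1162971 - 3*√108417) = 11647 + (1162971 + 3*√108417) = 1174618 + 3*√108417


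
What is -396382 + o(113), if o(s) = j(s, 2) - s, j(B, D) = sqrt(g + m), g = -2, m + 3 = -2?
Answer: -396495 + I*sqrt(7) ≈ -3.965e+5 + 2.6458*I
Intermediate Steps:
m = -5 (m = -3 - 2 = -5)
j(B, D) = I*sqrt(7) (j(B, D) = sqrt(-2 - 5) = sqrt(-7) = I*sqrt(7))
o(s) = -s + I*sqrt(7) (o(s) = I*sqrt(7) - s = -s + I*sqrt(7))
-396382 + o(113) = -396382 + (-1*113 + I*sqrt(7)) = -396382 + (-113 + I*sqrt(7)) = -396495 + I*sqrt(7)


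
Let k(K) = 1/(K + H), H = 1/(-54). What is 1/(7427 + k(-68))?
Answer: 3673/27279317 ≈ 0.00013464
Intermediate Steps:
H = -1/54 ≈ -0.018519
k(K) = 1/(-1/54 + K) (k(K) = 1/(K - 1/54) = 1/(-1/54 + K))
1/(7427 + k(-68)) = 1/(7427 + 54/(-1 + 54*(-68))) = 1/(7427 + 54/(-1 - 3672)) = 1/(7427 + 54/(-3673)) = 1/(7427 + 54*(-1/3673)) = 1/(7427 - 54/3673) = 1/(27279317/3673) = 3673/27279317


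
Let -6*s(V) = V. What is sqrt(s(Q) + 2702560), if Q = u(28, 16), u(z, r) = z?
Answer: sqrt(24322998)/3 ≈ 1643.9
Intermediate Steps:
Q = 28
s(V) = -V/6
sqrt(s(Q) + 2702560) = sqrt(-1/6*28 + 2702560) = sqrt(-14/3 + 2702560) = sqrt(8107666/3) = sqrt(24322998)/3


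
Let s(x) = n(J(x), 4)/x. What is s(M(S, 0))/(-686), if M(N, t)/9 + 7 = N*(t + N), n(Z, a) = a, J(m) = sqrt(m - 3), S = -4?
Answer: -2/27783 ≈ -7.1986e-5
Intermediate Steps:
J(m) = sqrt(-3 + m)
M(N, t) = -63 + 9*N*(N + t) (M(N, t) = -63 + 9*(N*(t + N)) = -63 + 9*(N*(N + t)) = -63 + 9*N*(N + t))
s(x) = 4/x
s(M(S, 0))/(-686) = (4/(-63 + 9*(-4)**2 + 9*(-4)*0))/(-686) = (4/(-63 + 9*16 + 0))*(-1/686) = (4/(-63 + 144 + 0))*(-1/686) = (4/81)*(-1/686) = -2/27783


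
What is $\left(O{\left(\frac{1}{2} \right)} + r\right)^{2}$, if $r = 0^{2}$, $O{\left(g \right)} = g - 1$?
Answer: $\frac{1}{4} \approx 0.25$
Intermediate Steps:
$O{\left(g \right)} = -1 + g$
$r = 0$
$\left(O{\left(\frac{1}{2} \right)} + r\right)^{2} = \left(\left(-1 + \frac{1}{2}\right) + 0\right)^{2} = \left(- \frac{1}{2} + 0\right)^{2} = \left(- \frac{1}{2}\right)^{2} = \frac{1}{4}$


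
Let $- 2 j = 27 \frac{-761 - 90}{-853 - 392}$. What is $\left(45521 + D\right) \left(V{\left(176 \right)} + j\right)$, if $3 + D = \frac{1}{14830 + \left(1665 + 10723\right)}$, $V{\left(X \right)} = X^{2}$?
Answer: $\frac{6368591754201485}{4518188} \approx 1.4095 \cdot 10^{9}$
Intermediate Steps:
$D = - \frac{81653}{27218}$ ($D = -3 + \frac{1}{14830 + \left(1665 + 10723\right)} = -3 + \frac{1}{14830 + 12388} = -3 + \frac{1}{27218} = - \frac{81653}{27218} \approx -3.0$)
$j = - \frac{7659}{830}$ ($j = - \frac{27 \frac{-761 - 90}{-853 - 392}}{2} = - \frac{27 \left(- \frac{851}{-1245}\right)}{2} = - \frac{27 \left(\left(-851\right) \left(- \frac{1}{1245}\right)\right)}{2} = - \frac{27 \cdot \frac{851}{1245}}{2} = \left(- \frac{1}{2}\right) \frac{7659}{415} = - \frac{7659}{830} \approx -9.2277$)
$\left(45521 + D\right) \left(V{\left(176 \right)} + j\right) = \left(45521 - \frac{81653}{27218}\right) \left(176^{2} - \frac{7659}{830}\right) = \frac{1238908925 \left(30976 - \frac{7659}{830}\right)}{27218} = \frac{1238908925}{27218} \cdot \frac{25702421}{830} = \frac{6368591754201485}{4518188}$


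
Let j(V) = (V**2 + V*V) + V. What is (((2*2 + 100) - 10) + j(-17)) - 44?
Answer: 611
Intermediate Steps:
j(V) = V + 2*V**2 (j(V) = (V**2 + V**2) + V = 2*V**2 + V = V + 2*V**2)
(((2*2 + 100) - 10) + j(-17)) - 44 = (((2*2 + 100) - 10) - 17*(1 + 2*(-17))) - 44 = (((4 + 100) - 10) - 17*(1 - 34)) - 44 = ((104 - 10) - 17*(-33)) - 44 = (94 + 561) - 44 = 655 - 44 = 611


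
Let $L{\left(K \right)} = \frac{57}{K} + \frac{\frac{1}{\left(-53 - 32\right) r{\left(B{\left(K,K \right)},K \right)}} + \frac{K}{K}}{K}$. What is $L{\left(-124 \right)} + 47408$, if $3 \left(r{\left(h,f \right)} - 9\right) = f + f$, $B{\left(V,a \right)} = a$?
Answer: $\frac{110428261187}{2329340} \approx 47408.0$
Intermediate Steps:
$r{\left(h,f \right)} = 9 + \frac{2 f}{3}$ ($r{\left(h,f \right)} = 9 + \frac{f + f}{3} = 9 + \frac{2 f}{3}$)
$L{\left(K \right)} = \frac{57}{K} + \frac{1 - \frac{1}{85 \left(9 + \frac{2 K}{3}\right)}}{K}$ ($L{\left(K \right)} = \frac{57}{K} + \frac{\frac{1}{\left(-53 - 32\right) \left(9 + \frac{2 K}{3}\right)} + \frac{K}{K}}{K} = \frac{57}{K} + \frac{\frac{1}{\left(-85\right) \left(9 + \frac{2 K}{3}\right)} + 1}{K} = \frac{57}{K} + \frac{- \frac{1}{85 \left(9 + \frac{2 K}{3}\right)} + 1}{K} = \frac{57}{K} + \frac{1 - \frac{1}{85 \left(9 + \frac{2 K}{3}\right)}}{K}$)
$L{\left(-124 \right)} + 47408 = \frac{133107 + 9860 \left(-124\right)}{85 \left(-124\right) \left(27 + 2 \left(-124\right)\right)} + 47408 = \frac{1}{85} \left(- \frac{1}{124}\right) \frac{1}{27 - 248} \left(133107 - 1222640\right) + 47408 = \frac{1}{85} \left(- \frac{1}{124}\right) \frac{1}{-221} \left(-1089533\right) + 47408 = \frac{1}{85} \left(- \frac{1}{124}\right) \left(- \frac{1}{221}\right) \left(-1089533\right) + 47408 = - \frac{1089533}{2329340} + 47408 = \frac{110428261187}{2329340}$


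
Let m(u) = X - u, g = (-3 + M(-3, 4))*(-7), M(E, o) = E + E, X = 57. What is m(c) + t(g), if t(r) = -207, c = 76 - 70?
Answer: -156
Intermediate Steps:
M(E, o) = 2*E
g = 63 (g = (-3 + 2*(-3))*(-7) = (-3 - 6)*(-7) = -9*(-7) = 63)
c = 6
m(u) = 57 - u
m(c) + t(g) = (57 - 1*6) - 207 = (57 - 6) - 207 = 51 - 207 = -156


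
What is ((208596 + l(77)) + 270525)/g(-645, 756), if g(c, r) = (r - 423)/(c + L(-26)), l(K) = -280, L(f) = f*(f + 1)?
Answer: 2394205/333 ≈ 7189.8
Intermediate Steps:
L(f) = f*(1 + f)
g(c, r) = (-423 + r)/(650 + c) (g(c, r) = (r - 423)/(c - 26*(1 - 26)) = (-423 + r)/(c - 26*(-25)) = (-423 + r)/(c + 650) = (-423 + r)/(650 + c))
((208596 + l(77)) + 270525)/g(-645, 756) = ((208596 - 280) + 270525)/(((-423 + 756)/(650 - 645))) = (208316 + 270525)/((333/5)) = 478841/(((⅕)*333)) = 478841/(333/5) = 478841*(5/333) = 2394205/333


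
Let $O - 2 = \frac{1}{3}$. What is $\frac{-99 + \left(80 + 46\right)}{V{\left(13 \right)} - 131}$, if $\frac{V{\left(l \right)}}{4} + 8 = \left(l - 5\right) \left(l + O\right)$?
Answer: $\frac{81}{983} \approx 0.082401$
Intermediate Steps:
$O = \frac{7}{3}$ ($O = 2 + \frac{1}{3} = \frac{7}{3} \approx 2.3333$)
$V{\left(l \right)} = -32 + 4 \left(-5 + l\right) \left(\frac{7}{3} + l\right)$ ($V{\left(l \right)} = -32 + 4 \left(l - 5\right) \left(l + \frac{7}{3}\right) = -32 + 4 \left(-5 + l\right) \left(\frac{7}{3} + l\right)$)
$\frac{-99 + \left(80 + 46\right)}{V{\left(13 \right)} - 131} = \frac{-99 + \left(80 + 46\right)}{\left(- \frac{236}{3} + 4 \cdot 13^{2} - \frac{416}{3}\right) - 131} = \frac{-99 + 126}{\left(- \frac{236}{3} + 4 \cdot 169 - \frac{416}{3}\right) - 131} = \frac{27}{\left(- \frac{236}{3} + 676 - \frac{416}{3}\right) - 131} = \frac{27}{\frac{1376}{3} - 131} = \frac{27}{\frac{983}{3}} = 27 \cdot \frac{3}{983} = \frac{81}{983}$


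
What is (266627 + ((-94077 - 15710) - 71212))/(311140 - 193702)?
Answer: 42814/58719 ≈ 0.72913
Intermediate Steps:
(266627 + ((-94077 - 15710) - 71212))/(311140 - 193702) = (266627 + (-109787 - 71212))/117438 = (266627 - 180999)*(1/117438) = 85628*(1/117438) = 42814/58719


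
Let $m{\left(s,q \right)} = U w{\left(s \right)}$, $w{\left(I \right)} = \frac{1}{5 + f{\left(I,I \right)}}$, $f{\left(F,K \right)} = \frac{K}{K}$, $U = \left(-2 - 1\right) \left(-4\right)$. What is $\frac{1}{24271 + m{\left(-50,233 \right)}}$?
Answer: $\frac{1}{24273} \approx 4.1198 \cdot 10^{-5}$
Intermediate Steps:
$U = 12$ ($U = \left(-3\right) \left(-4\right) = 12$)
$f{\left(F,K \right)} = 1$
$w{\left(I \right)} = \frac{1}{6}$ ($w{\left(I \right)} = \frac{1}{5 + 1} = \frac{1}{6}$)
$m{\left(s,q \right)} = 2$ ($m{\left(s,q \right)} = 12 \cdot \frac{1}{6} = 2$)
$\frac{1}{24271 + m{\left(-50,233 \right)}} = \frac{1}{24271 + 2} = \frac{1}{24273}$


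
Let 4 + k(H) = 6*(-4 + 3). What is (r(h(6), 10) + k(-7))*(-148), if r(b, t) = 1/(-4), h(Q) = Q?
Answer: 1517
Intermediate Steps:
k(H) = -10 (k(H) = -4 + 6*(-4 + 3) = -4 + 6*(-1) = -4 - 6 = -10)
r(b, t) = -1/4
(r(h(6), 10) + k(-7))*(-148) = (-1/4 - 10)*(-148) = -41/4*(-148) = 1517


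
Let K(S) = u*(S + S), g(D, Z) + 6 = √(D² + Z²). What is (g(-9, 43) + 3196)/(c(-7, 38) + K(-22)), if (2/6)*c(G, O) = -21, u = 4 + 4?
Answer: -638/83 - √1930/415 ≈ -7.7926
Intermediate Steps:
g(D, Z) = -6 + √(D² + Z²)
u = 8
c(G, O) = -63 (c(G, O) = 3*(-21) = -63)
K(S) = 16*S (K(S) = 8*(S + S) = 8*(2*S) = 16*S)
(g(-9, 43) + 3196)/(c(-7, 38) + K(-22)) = ((-6 + √((-9)² + 43²)) + 3196)/(-63 + 16*(-22)) = ((-6 + √(81 + 1849)) + 3196)/(-63 - 352) = ((-6 + √1930) + 3196)/(-415) = (3190 + √1930)*(-1/415) = -638/83 - √1930/415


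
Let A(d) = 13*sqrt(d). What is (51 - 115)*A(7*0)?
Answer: 0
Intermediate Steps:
(51 - 115)*A(7*0) = (51 - 115)*(13*sqrt(7*0)) = -832*sqrt(0) = -832*0 = -64*0 = 0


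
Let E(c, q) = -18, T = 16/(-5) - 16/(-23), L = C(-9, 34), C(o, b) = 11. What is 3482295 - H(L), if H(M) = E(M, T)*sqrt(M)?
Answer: 3482295 + 18*sqrt(11) ≈ 3.4824e+6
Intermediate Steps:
L = 11
T = -288/115 (T = 16*(-1/5) - 16*(-1/23) = -16/5 + 16/23 = -288/115 ≈ -2.5043)
H(M) = -18*sqrt(M)
3482295 - H(L) = 3482295 - (-18)*sqrt(11) = 3482295 + 18*sqrt(11)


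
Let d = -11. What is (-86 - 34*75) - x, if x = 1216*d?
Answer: 10740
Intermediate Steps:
x = -13376 (x = 1216*(-11) = -13376)
(-86 - 34*75) - x = (-86 - 34*75) - 1*(-13376) = (-86 - 2550) + 13376 = -2636 + 13376 = 10740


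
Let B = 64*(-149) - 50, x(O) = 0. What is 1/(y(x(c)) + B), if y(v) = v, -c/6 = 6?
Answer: -1/9586 ≈ -0.00010432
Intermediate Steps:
c = -36 (c = -6*6 = -36)
B = -9586 (B = -9536 - 50 = -9586)
1/(y(x(c)) + B) = 1/(0 - 9586) = 1/(-9586) = -1/9586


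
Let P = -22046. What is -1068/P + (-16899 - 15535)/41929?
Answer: -335129896/462183367 ≈ -0.72510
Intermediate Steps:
-1068/P + (-16899 - 15535)/41929 = -1068/(-22046) + (-16899 - 15535)/41929 = -1068*(-1/22046) - 32434*1/41929 = 534/11023 - 32434/41929 = -335129896/462183367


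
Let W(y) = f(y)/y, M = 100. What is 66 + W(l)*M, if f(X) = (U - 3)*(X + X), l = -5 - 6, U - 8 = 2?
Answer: 1466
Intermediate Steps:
U = 10 (U = 8 + 2 = 10)
l = -11
f(X) = 14*X (f(X) = (10 - 3)*(X + X) = 7*(2*X) = 14*X)
W(y) = 14 (W(y) = (14*y)/y = 14)
66 + W(l)*M = 66 + 14*100 = 66 + 1400 = 1466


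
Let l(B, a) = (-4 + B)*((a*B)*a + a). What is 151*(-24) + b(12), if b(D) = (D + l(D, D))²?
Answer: 194097000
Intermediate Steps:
l(B, a) = (-4 + B)*(a + B*a²) (l(B, a) = (-4 + B)*((B*a)*a + a) = (-4 + B)*(B*a² + a) = (-4 + B)*(a + B*a²))
b(D) = (D + D*(-4 + D + D³ - 4*D²))² (b(D) = (D + D*(-4 + D + D*D² - 4*D*D))² = (D + D*(-4 + D + D³ - 4*D²))²)
151*(-24) + b(12) = 151*(-24) + 12²*(-3 + 12 + 12³ - 4*12²)² = -3624 + 144*(-3 + 12 + 1728 - 4*144)² = -3624 + 144*(-3 + 12 + 1728 - 576)² = -3624 + 144*1161² = -3624 + 144*1347921 = -3624 + 194100624 = 194097000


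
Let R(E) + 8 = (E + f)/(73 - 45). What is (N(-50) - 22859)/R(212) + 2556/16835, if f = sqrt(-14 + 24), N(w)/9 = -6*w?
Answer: 57015467772/1127945 + 282226*sqrt(10)/67 ≈ 63869.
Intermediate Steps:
N(w) = -54*w (N(w) = 9*(-6*w) = -54*w)
f = sqrt(10) ≈ 3.1623
R(E) = -8 + E/28 + sqrt(10)/28 (R(E) = -8 + (E + sqrt(10))/(73 - 45) = -8 + (E + sqrt(10))/28 = -8 + (E + sqrt(10))*(1/28) = -8 + (E/28 + sqrt(10)/28) = -8 + E/28 + sqrt(10)/28)
(N(-50) - 22859)/R(212) + 2556/16835 = (-54*(-50) - 22859)/(-8 + (1/28)*212 + sqrt(10)/28) + 2556/16835 = (2700 - 22859)/(-8 + 53/7 + sqrt(10)/28) + 2556*(1/16835) = -20159/(-3/7 + sqrt(10)/28) + 2556/16835 = 2556/16835 - 20159/(-3/7 + sqrt(10)/28)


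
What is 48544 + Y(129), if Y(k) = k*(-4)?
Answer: 48028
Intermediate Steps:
Y(k) = -4*k
48544 + Y(129) = 48544 - 4*129 = 48544 - 516 = 48028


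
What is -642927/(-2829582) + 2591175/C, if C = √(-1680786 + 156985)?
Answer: 214309/943194 - 2591175*I*√1523801/1523801 ≈ 0.22722 - 2099.1*I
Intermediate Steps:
C = I*√1523801 (C = √(-1523801) = I*√1523801 ≈ 1234.4*I)
-642927/(-2829582) + 2591175/C = -642927/(-2829582) + 2591175/((I*√1523801)) = -642927*(-1/2829582) + 2591175*(-I*√1523801/1523801) = 214309/943194 - 2591175*I*√1523801/1523801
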